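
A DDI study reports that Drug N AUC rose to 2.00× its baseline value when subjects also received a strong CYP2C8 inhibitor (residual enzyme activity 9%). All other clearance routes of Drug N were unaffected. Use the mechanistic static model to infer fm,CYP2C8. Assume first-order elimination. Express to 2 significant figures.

Write x for the fraction cleared via CYP2C8. The observed AUC change means clearance fell to 1/2.00 = 0.5 of baseline.
Setting x·0.09 + (1 − x) = 0.5 and solving: x = (0.5 − 1)/(0.09 − 1) = 0.55.

0.55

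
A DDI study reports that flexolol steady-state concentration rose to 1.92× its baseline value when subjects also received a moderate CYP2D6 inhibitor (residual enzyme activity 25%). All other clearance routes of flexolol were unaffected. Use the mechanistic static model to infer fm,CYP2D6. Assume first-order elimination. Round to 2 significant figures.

CL'/CL = 1 / 1.92 = 0.5208
0.25·fm + (1 − fm) = 0.5208
fm = (0.5208 − 1) / (0.25 − 1) = 0.64

0.64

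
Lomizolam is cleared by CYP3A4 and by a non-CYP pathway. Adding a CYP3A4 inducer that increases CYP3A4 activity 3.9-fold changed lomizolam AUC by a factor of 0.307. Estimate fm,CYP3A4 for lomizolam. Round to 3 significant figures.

0.778

Let fm be the CYP3A4 fraction. New clearance relative to baseline = fm × 3.9 + (1 − fm).
AUC ratio = 1 / (new CL fraction), so new CL fraction = 1 / 0.307 = 3.257.
fm × 3.9 + 1 − fm = 3.257  ⇒  fm × (3.9 − 1) = 2.257  ⇒  fm = 0.778.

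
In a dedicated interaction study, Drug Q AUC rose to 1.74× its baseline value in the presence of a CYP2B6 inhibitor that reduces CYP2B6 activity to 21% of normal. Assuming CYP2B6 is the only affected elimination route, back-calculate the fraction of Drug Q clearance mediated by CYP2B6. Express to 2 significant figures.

0.54

Call the CYP2B6 fraction fm. After the interaction, CL_new/CL_old = fm × 0.21 + (1 − fm).
AUC ratio = 1 / (new CL fraction), so new CL fraction = 1 / 1.74 = 0.5747.
fm × 0.21 + 1 − fm = 0.5747  ⇒  fm × (0.21 − 1) = −0.4253  ⇒  fm = 0.54.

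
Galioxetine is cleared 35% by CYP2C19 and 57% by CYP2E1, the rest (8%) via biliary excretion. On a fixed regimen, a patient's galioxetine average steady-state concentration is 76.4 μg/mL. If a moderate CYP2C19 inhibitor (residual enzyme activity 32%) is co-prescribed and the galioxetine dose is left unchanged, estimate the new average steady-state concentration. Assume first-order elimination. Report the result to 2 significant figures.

1.0 × 10² μg/mL

The CYP2C19 pathway (35% of clearance) is reduced to 0.32× activity: 0.35 × 0.32 = 0.112.
CYP2E1 (57%) and the residual 8% are unaffected.
CL_new/CL_old = 0.112 + 0.57 + 0.08 = 0.762.
With dosing unchanged, average steady-state concentration scales as 1/CL: 76.4 / 0.762 = 1.0 × 10² μg/mL.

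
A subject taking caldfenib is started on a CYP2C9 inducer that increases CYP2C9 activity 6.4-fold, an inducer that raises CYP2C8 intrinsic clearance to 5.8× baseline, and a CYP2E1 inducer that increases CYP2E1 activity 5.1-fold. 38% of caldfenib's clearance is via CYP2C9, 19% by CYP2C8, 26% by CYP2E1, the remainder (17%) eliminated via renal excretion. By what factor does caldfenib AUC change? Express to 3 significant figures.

0.199

The CYP2C9 pathway (38% of clearance) rises to 6.4× activity: 0.38 × 6.4 = 2.432.
The CYP2C8 pathway (19% of clearance) increases to 5.8× activity: 0.19 × 5.8 = 1.102.
The CYP2E1 pathway (26% of clearance) increases to 5.1× activity: 0.26 × 5.1 = 1.326.
Non-CYP routes (17%) are unchanged.
Relative clearance = 2.432 + 1.102 + 1.326 + 0.17 = 5.03.
Because AUC varies inversely with clearance, the combined effect is 1 / 5.03 = 0.199.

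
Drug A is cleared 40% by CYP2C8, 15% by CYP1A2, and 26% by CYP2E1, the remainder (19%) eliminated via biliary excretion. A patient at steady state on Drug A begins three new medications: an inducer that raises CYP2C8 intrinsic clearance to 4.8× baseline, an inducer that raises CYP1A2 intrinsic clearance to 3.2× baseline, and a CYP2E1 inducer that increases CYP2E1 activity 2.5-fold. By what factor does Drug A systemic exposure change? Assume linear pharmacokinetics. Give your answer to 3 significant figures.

CYP2C8: 0.4 × 4.8 = 1.92
CYP1A2: 0.15 × 3.2 = 0.48
CYP2E1: 0.26 × 2.5 = 0.65
Other: 0.19 (unchanged)
New clearance relative to baseline: 1.92 + 0.48 + 0.65 + 0.19 = 3.24.
Net systemic exposure ratio = 1 / 3.24 = 0.309.

0.309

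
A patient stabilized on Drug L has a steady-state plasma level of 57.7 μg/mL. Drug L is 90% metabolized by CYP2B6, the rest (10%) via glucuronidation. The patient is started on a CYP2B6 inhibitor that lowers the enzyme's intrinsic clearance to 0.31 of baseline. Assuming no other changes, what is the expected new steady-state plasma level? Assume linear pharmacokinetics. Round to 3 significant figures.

152 μg/mL

CYP2B6: 0.9 × 0.31 = 0.279
Other: 0.1 (unchanged)
New clearance relative to baseline: 0.279 + 0.1 = 0.379.
New steady-state plasma level = baseline ÷ relative clearance = 57.7 / 0.379 = 152 μg/mL.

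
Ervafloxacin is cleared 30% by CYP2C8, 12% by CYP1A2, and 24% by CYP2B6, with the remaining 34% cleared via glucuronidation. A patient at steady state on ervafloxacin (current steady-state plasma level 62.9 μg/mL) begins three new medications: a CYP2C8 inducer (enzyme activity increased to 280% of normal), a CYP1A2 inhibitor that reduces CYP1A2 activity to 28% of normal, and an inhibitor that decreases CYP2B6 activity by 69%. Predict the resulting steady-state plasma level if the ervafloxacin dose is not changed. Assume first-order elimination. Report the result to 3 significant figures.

48.8 μg/mL

CYP2C8: 0.3 × 2.8 = 0.84
CYP1A2: 0.12 × 0.28 = 0.0336
CYP2B6: 0.24 × 0.31 = 0.0744
Other: 0.34 (unchanged)
New clearance relative to baseline: 0.84 + 0.0336 + 0.0744 + 0.34 = 1.288.
New steady-state plasma level = 62.9 / 1.288 = 48.8 μg/mL (concentration scales inversely with clearance).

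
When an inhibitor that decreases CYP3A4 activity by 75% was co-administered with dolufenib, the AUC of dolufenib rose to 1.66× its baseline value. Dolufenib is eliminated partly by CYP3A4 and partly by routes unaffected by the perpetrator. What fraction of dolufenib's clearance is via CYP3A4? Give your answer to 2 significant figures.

0.53

Call the CYP3A4 fraction fm. After the interaction, CL_new/CL_old = fm × 0.25 + (1 − fm).
AUC ratio = 1 / (new CL fraction), so new CL fraction = 1 / 1.66 = 0.6024.
fm × 0.25 + 1 − fm = 0.6024  ⇒  fm × (0.25 − 1) = −0.3976  ⇒  fm = 0.53.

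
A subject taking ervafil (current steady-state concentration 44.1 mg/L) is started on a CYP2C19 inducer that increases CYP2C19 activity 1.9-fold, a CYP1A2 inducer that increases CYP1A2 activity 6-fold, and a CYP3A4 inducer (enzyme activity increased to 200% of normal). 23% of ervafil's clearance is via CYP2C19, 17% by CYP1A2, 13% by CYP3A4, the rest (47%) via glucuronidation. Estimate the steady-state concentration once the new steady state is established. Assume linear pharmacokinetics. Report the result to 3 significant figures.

20.2 mg/L

The CYP2C19 pathway (23% of clearance) rises to 1.9× activity: 0.23 × 1.9 = 0.437.
The CYP1A2 pathway (17% of clearance) rises to 6× activity: 0.17 × 6 = 1.02.
The CYP3A4 pathway (13% of clearance) rises to 2× activity: 0.13 × 2 = 0.26.
Non-CYP routes (47%) are unchanged.
Relative clearance = 0.437 + 1.02 + 0.26 + 0.47 = 2.187.
Dividing the baseline by the relative clearance: 44.1 / 2.187 = 20.2 mg/L.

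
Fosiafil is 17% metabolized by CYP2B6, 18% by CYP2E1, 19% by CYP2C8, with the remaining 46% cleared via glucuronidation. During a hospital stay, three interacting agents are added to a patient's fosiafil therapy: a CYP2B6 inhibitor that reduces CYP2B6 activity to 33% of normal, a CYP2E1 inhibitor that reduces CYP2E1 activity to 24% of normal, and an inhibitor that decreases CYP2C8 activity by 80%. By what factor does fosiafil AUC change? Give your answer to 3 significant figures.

CYP2B6: 0.17 × 0.33 = 0.0561
CYP2E1: 0.18 × 0.24 = 0.0432
CYP2C8: 0.19 × 0.2 = 0.038
Other: 0.46 (unchanged)
Relative clearance = 0.0561 + 0.0432 + 0.038 + 0.46 = 0.5973.
AUC ∝ 1/CL: fold-change = 1 / 0.5973 = 1.67.

1.67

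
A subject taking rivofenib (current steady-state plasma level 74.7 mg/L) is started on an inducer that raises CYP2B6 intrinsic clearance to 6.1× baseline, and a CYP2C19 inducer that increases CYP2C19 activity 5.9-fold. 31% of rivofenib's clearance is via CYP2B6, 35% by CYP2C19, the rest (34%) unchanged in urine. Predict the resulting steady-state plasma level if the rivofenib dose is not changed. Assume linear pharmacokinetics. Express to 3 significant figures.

17.4 mg/L

CYP2B6: 0.31 × 6.1 = 1.891
CYP2C19: 0.35 × 5.9 = 2.065
Other: 0.34 (unchanged)
New clearance relative to baseline: 1.891 + 2.065 + 0.34 = 4.296.
New steady-state plasma level = 74.7 / 4.296 = 17.4 mg/L (concentration scales inversely with clearance).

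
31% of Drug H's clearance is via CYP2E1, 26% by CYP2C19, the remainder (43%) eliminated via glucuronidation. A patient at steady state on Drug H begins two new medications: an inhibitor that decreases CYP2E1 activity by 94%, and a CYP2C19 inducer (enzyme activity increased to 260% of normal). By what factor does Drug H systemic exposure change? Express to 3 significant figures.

0.889

CYP2E1: 0.31 × 0.06 = 0.0186
CYP2C19: 0.26 × 2.6 = 0.676
Other: 0.43 (unchanged)
New clearance relative to baseline: 0.0186 + 0.676 + 0.43 = 1.1246.
Because systemic exposure varies inversely with clearance, the combined effect is 1 / 1.1246 = 0.889.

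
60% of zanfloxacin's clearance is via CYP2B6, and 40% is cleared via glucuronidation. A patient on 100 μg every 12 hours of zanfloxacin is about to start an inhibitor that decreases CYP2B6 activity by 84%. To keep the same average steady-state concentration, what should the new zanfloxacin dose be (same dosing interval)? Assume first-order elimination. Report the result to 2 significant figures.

50 μg

The CYP2B6 pathway (60% of clearance) drops to 0.16× activity: 0.6 × 0.16 = 0.096.
Non-CYP routes (40%) are unchanged.
New clearance relative to baseline: 0.096 + 0.4 = 0.496.
Exposure is unchanged when dose changes in proportion to clearance. New dose = 100 μg × 0.496 = 50 μg.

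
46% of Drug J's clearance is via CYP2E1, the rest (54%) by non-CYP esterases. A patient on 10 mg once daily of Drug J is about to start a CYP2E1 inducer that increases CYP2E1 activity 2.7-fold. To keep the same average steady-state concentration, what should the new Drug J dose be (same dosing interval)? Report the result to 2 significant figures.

CYP2E1: 0.46 × 2.7 = 1.242
Other: 0.54 (unchanged)
CL_new/CL_old = 1.242 + 0.54 = 1.782.
Exposure is unchanged when dose changes in proportion to clearance. New dose = 10 mg × 1.782 = 18 mg.

18 mg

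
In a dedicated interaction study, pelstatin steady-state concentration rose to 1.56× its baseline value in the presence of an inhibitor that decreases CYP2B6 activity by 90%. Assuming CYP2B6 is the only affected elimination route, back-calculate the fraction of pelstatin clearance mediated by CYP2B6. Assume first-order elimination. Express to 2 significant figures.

0.40

Let fm be the CYP2B6 fraction. New clearance relative to baseline = fm × 0.1 + (1 − fm).
Steady-state concentration ratio = 1 / (new CL fraction), so new CL fraction = 1 / 1.56 = 0.641.
fm × 0.1 + 1 − fm = 0.641  ⇒  fm × (0.1 − 1) = −0.359  ⇒  fm = 0.40.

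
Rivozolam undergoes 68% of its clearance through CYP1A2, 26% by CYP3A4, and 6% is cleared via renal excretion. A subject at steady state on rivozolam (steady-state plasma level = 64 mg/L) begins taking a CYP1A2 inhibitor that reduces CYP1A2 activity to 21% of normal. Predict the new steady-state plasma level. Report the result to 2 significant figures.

The CYP1A2 pathway (68% of clearance) drops to 0.21× activity: 0.68 × 0.21 = 0.1428.
CYP3A4 (26%) and the residual 6% are unaffected.
New clearance relative to baseline: 0.1428 + 0.26 + 0.06 = 0.4628.
New steady-state plasma level = baseline ÷ relative clearance = 64 / 0.4628 = 1.4 × 10² mg/L.

1.4 × 10² mg/L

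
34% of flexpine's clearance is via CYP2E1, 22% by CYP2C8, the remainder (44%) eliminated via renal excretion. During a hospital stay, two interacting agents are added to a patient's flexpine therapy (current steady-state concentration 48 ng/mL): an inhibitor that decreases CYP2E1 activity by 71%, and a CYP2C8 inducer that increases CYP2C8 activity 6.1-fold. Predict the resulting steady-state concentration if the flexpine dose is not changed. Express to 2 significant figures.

The CYP2E1 pathway (34% of clearance) falls to 0.29× activity: 0.34 × 0.29 = 0.0986.
The CYP2C8 pathway (22% of clearance) rises to 6.1× activity: 0.22 × 6.1 = 1.342.
Non-CYP routes (44%) are unchanged.
Relative clearance = 0.0986 + 1.342 + 0.44 = 1.8806.
New steady-state concentration = 48 / 1.8806 = 26 ng/mL (concentration scales inversely with clearance).

26 ng/mL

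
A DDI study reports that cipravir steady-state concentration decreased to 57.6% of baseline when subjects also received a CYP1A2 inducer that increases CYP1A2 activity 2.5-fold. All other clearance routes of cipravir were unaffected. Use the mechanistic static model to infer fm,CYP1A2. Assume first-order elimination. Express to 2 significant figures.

0.49

Let x = fm,CYP1A2. Because steady-state concentration ∝ 1/CL, relative clearance rose to 1/0.576 = 1.736.
Only the CYP1A2 route changed, so 1.736 = x·2.5 + (1 − x), giving x = 0.49.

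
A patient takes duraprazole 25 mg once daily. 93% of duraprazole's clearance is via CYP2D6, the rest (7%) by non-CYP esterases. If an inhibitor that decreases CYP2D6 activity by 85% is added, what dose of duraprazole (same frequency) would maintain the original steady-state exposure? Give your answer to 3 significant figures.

5.24 mg

The CYP2D6 pathway (93% of clearance) drops to 0.15× activity: 0.93 × 0.15 = 0.1395.
The remaining 7% of clearance is unaffected.
CL_new/CL_old = 0.1395 + 0.07 = 0.2095.
To maintain the same steady-state level, dose must scale with clearance: new dose = 25 × 0.2095 = 5.24 mg.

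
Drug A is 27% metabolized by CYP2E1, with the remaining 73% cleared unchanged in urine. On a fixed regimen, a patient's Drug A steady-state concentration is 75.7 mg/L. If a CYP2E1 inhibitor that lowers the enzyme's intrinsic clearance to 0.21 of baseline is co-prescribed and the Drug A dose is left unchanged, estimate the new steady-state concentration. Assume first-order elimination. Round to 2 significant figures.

96 mg/L

CYP2E1: 0.27 × 0.21 = 0.0567
Other: 0.73 (unchanged)
CL_new/CL_old = 0.0567 + 0.73 = 0.7867.
With dosing unchanged, steady-state concentration scales as 1/CL: 75.7 / 0.7867 = 96 mg/L.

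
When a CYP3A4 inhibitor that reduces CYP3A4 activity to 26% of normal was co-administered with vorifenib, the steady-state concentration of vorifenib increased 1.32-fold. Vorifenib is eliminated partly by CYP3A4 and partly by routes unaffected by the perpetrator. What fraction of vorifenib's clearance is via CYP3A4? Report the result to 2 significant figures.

CL'/CL = 1 / 1.32 = 0.7576
0.26·fm + (1 − fm) = 0.7576
fm = (0.7576 − 1) / (0.26 − 1) = 0.33

0.33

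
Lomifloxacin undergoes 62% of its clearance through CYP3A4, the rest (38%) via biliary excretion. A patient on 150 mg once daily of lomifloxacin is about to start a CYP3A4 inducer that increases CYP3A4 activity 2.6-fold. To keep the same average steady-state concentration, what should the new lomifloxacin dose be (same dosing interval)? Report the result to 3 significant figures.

299 mg

The CYP3A4 pathway (62% of clearance) rises to 2.6× activity: 0.62 × 2.6 = 1.612.
The remaining 38% of clearance is unaffected.
New clearance relative to baseline: 1.612 + 0.38 = 1.992.
To maintain the same steady-state level, dose must scale with clearance: new dose = 150 × 1.992 = 299 mg.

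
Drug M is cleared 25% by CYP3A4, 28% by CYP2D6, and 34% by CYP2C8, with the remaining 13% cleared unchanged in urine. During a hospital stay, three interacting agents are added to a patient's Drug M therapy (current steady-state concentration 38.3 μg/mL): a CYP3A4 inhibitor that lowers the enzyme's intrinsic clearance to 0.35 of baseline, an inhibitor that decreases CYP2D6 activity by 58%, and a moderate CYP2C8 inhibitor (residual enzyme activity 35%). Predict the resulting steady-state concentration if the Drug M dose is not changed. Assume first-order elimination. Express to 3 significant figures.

CYP3A4: 0.25 × 0.35 = 0.0875
CYP2D6: 0.28 × 0.42 = 0.1176
CYP2C8: 0.34 × 0.35 = 0.119
Other: 0.13 (unchanged)
Relative clearance = 0.0875 + 0.1176 + 0.119 + 0.13 = 0.4541.
Steady-state concentration ∝ 1/CL: new value = 38.3 / 0.4541 = 84.3 μg/mL.

84.3 μg/mL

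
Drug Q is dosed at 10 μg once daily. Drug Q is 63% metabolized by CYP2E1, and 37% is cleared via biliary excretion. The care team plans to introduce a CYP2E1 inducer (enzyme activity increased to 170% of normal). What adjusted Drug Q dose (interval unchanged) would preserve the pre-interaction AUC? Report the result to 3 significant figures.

14.4 μg

The CYP2E1 pathway (63% of clearance) rises to 1.7× activity: 0.63 × 1.7 = 1.071.
The remaining 37% of clearance is unaffected.
CL_new/CL_old = 1.071 + 0.37 = 1.441.
Css,avg = (dose rate)/CL, so holding Css fixed requires dose ∝ CL: 10 × 1.441 = 14.4 μg.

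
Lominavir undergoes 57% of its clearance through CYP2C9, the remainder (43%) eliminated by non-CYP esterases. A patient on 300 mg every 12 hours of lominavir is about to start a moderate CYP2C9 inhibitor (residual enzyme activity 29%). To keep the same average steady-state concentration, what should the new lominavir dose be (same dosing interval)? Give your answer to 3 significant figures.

The CYP2C9 pathway (57% of clearance) falls to 0.29× activity: 0.57 × 0.29 = 0.1653.
The remaining 43% of clearance is unaffected.
Relative clearance = 0.1653 + 0.43 = 0.5953.
To maintain the same steady-state level, dose must scale with clearance: new dose = 300 × 0.5953 = 179 mg.

179 mg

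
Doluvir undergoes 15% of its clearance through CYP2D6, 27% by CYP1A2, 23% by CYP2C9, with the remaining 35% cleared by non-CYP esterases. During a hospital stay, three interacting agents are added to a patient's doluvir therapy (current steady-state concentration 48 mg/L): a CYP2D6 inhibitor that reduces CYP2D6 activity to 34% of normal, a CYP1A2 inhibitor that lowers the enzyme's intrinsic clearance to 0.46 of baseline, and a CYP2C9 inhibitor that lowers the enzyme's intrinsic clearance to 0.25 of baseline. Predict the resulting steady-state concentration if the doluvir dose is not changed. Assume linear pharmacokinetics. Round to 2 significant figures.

82 mg/L

The CYP2D6 pathway (15% of clearance) falls to 0.34× activity: 0.15 × 0.34 = 0.051.
The CYP1A2 pathway (27% of clearance) is reduced to 0.46× activity: 0.27 × 0.46 = 0.1242.
The CYP2C9 pathway (23% of clearance) is reduced to 0.25× activity: 0.23 × 0.25 = 0.0575.
Non-CYP routes (35%) are unchanged.
New clearance relative to baseline: 0.051 + 0.1242 + 0.0575 + 0.35 = 0.5827.
Dividing the baseline by the relative clearance: 48 / 0.5827 = 82 mg/L.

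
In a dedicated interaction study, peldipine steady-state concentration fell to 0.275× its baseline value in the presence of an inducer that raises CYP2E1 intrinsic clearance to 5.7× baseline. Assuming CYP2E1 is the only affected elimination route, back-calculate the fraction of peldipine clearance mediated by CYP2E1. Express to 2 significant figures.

Let fm be the CYP2E1 fraction. New clearance relative to baseline = fm × 5.7 + (1 − fm).
Steady-state concentration ratio = 1 / (new CL fraction), so new CL fraction = 1 / 0.275 = 3.636.
fm × 5.7 + 1 − fm = 3.636  ⇒  fm × (5.7 − 1) = 2.636  ⇒  fm = 0.56.

0.56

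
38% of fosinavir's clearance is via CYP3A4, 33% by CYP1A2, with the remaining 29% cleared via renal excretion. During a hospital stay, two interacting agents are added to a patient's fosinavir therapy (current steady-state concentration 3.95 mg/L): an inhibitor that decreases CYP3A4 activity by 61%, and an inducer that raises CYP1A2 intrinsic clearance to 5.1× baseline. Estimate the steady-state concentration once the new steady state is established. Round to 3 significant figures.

CYP3A4: 0.38 × 0.39 = 0.1482
CYP1A2: 0.33 × 5.1 = 1.683
Other: 0.29 (unchanged)
Relative clearance = 0.1482 + 1.683 + 0.29 = 2.1212.
New steady-state concentration = 3.95 / 2.1212 = 1.86 mg/L (concentration scales inversely with clearance).

1.86 mg/L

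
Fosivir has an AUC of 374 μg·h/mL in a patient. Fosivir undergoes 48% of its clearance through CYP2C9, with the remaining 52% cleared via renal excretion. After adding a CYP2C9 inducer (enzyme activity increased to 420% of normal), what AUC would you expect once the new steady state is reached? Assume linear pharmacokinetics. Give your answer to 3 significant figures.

The CYP2C9 pathway (48% of clearance) increases to 4.2× activity: 0.48 × 4.2 = 2.016.
Non-CYP routes (52%) are unchanged.
New clearance relative to baseline: 2.016 + 0.52 = 2.536.
AUC ∝ 1/CL, so new value = 374 / 2.536 = 147 μg·h/mL.

147 μg·h/mL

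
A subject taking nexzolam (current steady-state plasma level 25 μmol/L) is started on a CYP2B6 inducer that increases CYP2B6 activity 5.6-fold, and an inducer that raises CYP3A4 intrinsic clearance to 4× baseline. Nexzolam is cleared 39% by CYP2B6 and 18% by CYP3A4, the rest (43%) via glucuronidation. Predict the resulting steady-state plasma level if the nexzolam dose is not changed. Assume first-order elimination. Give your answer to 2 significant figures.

CYP2B6: 0.39 × 5.6 = 2.184
CYP3A4: 0.18 × 4 = 0.72
Other: 0.43 (unchanged)
CL_new/CL_old = 2.184 + 0.72 + 0.43 = 3.334.
New steady-state plasma level = 25 / 3.334 = 7.5 μmol/L (concentration scales inversely with clearance).

7.5 μmol/L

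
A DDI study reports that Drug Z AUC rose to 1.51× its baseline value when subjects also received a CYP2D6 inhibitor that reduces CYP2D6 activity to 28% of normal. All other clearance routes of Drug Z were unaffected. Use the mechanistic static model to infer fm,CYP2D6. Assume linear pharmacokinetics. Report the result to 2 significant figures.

Let x = fm,CYP2D6. Because AUC ∝ 1/CL, relative clearance fell to 1/1.51 = 0.6623.
Only the CYP2D6 route changed, so 0.6623 = x·0.28 + (1 − x), giving x = 0.47.

0.47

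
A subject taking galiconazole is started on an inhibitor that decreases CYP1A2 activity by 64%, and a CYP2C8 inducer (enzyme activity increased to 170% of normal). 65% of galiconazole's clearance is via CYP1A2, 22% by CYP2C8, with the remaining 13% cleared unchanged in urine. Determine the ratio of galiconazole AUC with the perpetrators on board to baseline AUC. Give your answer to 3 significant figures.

The CYP1A2 pathway (65% of clearance) drops to 0.36× activity: 0.65 × 0.36 = 0.234.
The CYP2C8 pathway (22% of clearance) rises to 1.7× activity: 0.22 × 1.7 = 0.374.
Non-CYP routes (13%) are unchanged.
CL_new/CL_old = 0.234 + 0.374 + 0.13 = 0.738.
Net AUC ratio = 1 / 0.738 = 1.36.

1.36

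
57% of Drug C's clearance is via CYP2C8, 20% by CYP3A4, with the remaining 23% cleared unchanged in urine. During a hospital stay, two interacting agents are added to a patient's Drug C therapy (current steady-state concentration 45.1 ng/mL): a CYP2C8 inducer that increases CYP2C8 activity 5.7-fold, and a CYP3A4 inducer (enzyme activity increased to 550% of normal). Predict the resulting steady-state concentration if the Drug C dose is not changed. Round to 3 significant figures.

9.85 ng/mL

CYP2C8: 0.57 × 5.7 = 3.249
CYP3A4: 0.2 × 5.5 = 1.1
Other: 0.23 (unchanged)
New clearance relative to baseline: 3.249 + 1.1 + 0.23 = 4.579.
Dividing the baseline by the relative clearance: 45.1 / 4.579 = 9.85 ng/mL.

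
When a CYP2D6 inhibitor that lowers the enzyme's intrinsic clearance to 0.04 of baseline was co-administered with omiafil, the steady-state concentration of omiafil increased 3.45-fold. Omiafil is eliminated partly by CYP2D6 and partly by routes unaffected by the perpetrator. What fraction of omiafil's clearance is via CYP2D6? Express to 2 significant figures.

0.74

CL'/CL = 1 / 3.45 = 0.2899
0.04·fm + (1 − fm) = 0.2899
fm = (0.2899 − 1) / (0.04 − 1) = 0.74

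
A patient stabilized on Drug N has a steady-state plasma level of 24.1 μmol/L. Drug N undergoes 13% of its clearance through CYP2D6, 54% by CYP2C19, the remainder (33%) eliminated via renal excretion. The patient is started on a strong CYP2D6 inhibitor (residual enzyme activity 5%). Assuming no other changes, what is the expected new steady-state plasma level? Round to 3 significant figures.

The CYP2D6 pathway (13% of clearance) drops to 0.05× activity: 0.13 × 0.05 = 0.0065.
CYP2C19 (54%) and the residual 33% are unaffected.
Relative clearance = 0.0065 + 0.54 + 0.33 = 0.8765.
With dosing unchanged, steady-state plasma level scales as 1/CL: 24.1 / 0.8765 = 27.5 μmol/L.

27.5 μmol/L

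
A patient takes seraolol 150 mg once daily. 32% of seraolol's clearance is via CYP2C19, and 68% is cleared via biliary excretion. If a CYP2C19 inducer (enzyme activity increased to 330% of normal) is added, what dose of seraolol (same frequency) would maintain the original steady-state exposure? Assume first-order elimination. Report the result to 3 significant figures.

The CYP2C19 pathway (32% of clearance) increases to 3.3× activity: 0.32 × 3.3 = 1.056.
The remaining 68% of clearance is unaffected.
Relative clearance = 1.056 + 0.68 = 1.736.
Exposure is unchanged when dose changes in proportion to clearance. New dose = 150 mg × 1.736 = 260 mg.

260 mg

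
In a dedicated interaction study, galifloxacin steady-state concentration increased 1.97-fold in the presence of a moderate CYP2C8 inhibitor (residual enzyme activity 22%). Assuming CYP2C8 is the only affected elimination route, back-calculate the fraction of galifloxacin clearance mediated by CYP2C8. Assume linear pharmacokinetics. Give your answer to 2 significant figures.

Write x for the fraction cleared via CYP2C8. The observed steady-state concentration change means clearance fell to 1/1.97 = 0.5076 of baseline.
Only the CYP2C8 route changed, so 0.5076 = x·0.22 + (1 − x), giving x = 0.63.

0.63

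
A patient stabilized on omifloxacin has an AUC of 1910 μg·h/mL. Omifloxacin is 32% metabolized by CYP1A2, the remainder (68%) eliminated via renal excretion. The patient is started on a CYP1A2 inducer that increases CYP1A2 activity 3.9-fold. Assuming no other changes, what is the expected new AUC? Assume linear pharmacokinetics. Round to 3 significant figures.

The CYP1A2 pathway (32% of clearance) rises to 3.9× activity: 0.32 × 3.9 = 1.248.
Non-CYP routes (68%) are unchanged.
CL_new/CL_old = 1.248 + 0.68 = 1.928.
With dosing unchanged, AUC scales as 1/CL: 1910 / 1.928 = 991 μg·h/mL.

991 μg·h/mL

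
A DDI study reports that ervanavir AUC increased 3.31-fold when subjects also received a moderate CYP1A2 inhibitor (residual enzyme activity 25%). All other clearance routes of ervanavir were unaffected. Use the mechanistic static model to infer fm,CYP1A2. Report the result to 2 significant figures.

0.93

Let fm be the CYP1A2 fraction. New clearance relative to baseline = fm × 0.25 + (1 − fm).
AUC ratio = 1 / (new CL fraction), so new CL fraction = 1 / 3.31 = 0.3021.
fm × 0.25 + 1 − fm = 0.3021  ⇒  fm × (0.25 − 1) = −0.6979  ⇒  fm = 0.93.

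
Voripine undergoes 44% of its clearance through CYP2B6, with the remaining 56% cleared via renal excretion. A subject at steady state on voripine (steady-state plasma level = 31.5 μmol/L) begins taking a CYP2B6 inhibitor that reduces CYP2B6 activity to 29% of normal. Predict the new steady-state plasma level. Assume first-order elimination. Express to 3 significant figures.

The CYP2B6 pathway (44% of clearance) falls to 0.29× activity: 0.44 × 0.29 = 0.1276.
The remaining 56% of clearance is unaffected.
Relative clearance = 0.1276 + 0.56 = 0.6876.
New steady-state plasma level = baseline ÷ relative clearance = 31.5 / 0.6876 = 45.8 μmol/L.

45.8 μmol/L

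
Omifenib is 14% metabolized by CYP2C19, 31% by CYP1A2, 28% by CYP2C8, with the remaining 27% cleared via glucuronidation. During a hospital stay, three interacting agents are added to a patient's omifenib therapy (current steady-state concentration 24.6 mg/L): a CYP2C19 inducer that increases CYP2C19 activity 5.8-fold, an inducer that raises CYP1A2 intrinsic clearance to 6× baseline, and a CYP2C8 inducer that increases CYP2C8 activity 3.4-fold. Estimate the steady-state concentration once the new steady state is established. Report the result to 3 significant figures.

The CYP2C19 pathway (14% of clearance) is boosted to 5.8× activity: 0.14 × 5.8 = 0.812.
The CYP1A2 pathway (31% of clearance) is boosted to 6× activity: 0.31 × 6 = 1.86.
The CYP2C8 pathway (28% of clearance) is boosted to 3.4× activity: 0.28 × 3.4 = 0.952.
Non-CYP routes (27%) are unchanged.
Relative clearance = 0.812 + 1.86 + 0.952 + 0.27 = 3.894.
Dividing the baseline by the relative clearance: 24.6 / 3.894 = 6.32 mg/L.

6.32 mg/L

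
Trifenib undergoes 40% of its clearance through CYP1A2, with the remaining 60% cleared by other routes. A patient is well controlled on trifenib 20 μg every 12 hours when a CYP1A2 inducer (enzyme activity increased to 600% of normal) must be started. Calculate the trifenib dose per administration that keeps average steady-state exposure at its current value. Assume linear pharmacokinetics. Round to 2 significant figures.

CYP1A2: 0.4 × 6 = 2.4
Other: 0.6 (unchanged)
New clearance relative to baseline: 2.4 + 0.6 = 3.
To maintain the same steady-state level, dose must scale with clearance: new dose = 20 × 3 = 60 μg.

60 μg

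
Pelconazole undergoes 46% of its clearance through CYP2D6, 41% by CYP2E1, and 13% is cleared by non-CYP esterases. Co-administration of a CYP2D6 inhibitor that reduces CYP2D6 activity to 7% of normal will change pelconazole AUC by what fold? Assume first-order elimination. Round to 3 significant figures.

CYP2D6: 0.46 × 0.07 = 0.0322
CYP2E1: 0.41 (unchanged)
Other: 0.13 (unchanged)
Relative clearance = 0.0322 + 0.41 + 0.13 = 0.5722.
AUC ratio = CL_old/CL_new = 1 / 0.5722 = 1.75.

1.75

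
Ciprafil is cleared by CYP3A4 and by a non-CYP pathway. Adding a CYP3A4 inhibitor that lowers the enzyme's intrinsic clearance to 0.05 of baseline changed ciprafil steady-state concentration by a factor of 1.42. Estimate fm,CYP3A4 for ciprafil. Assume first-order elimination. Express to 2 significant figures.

0.31

Call the CYP3A4 fraction fm. After the interaction, CL_new/CL_old = fm × 0.05 + (1 − fm).
Steady-state concentration ratio = 1 / (new CL fraction), so new CL fraction = 1 / 1.42 = 0.7042.
fm × 0.05 + 1 − fm = 0.7042  ⇒  fm × (0.05 − 1) = −0.2958  ⇒  fm = 0.31.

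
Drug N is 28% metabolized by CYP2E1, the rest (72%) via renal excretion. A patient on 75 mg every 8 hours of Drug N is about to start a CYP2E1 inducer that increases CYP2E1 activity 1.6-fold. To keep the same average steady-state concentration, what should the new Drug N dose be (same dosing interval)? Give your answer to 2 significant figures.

88 mg

The CYP2E1 pathway (28% of clearance) increases to 1.6× activity: 0.28 × 1.6 = 0.448.
Non-CYP routes (72%) are unchanged.
Relative clearance = 0.448 + 0.72 = 1.168.
Css,avg = (dose rate)/CL, so holding Css fixed requires dose ∝ CL: 75 × 1.168 = 88 mg.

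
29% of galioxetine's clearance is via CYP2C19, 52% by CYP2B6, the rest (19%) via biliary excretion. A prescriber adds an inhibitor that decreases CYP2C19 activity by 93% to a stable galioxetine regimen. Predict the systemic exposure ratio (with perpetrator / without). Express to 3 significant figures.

1.37

CYP2C19: 0.29 × 0.07 = 0.0203
CYP2B6: 0.52 (unchanged)
Other: 0.19 (unchanged)
New clearance relative to baseline: 0.0203 + 0.52 + 0.19 = 0.7303.
Systemic exposure is inversely proportional to clearance, so the fold-change is 1 / 0.7303 = 1.37.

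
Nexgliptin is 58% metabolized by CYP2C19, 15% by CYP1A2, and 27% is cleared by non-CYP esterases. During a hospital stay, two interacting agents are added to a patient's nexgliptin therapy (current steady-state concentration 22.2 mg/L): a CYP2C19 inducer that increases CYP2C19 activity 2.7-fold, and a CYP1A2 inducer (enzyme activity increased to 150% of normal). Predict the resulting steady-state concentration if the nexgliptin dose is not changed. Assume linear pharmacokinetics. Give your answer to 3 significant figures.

The CYP2C19 pathway (58% of clearance) is boosted to 2.7× activity: 0.58 × 2.7 = 1.566.
The CYP1A2 pathway (15% of clearance) rises to 1.5× activity: 0.15 × 1.5 = 0.225.
The remaining 27% of clearance is unaffected.
New clearance relative to baseline: 1.566 + 0.225 + 0.27 = 2.061.
Dividing the baseline by the relative clearance: 22.2 / 2.061 = 10.8 mg/L.

10.8 mg/L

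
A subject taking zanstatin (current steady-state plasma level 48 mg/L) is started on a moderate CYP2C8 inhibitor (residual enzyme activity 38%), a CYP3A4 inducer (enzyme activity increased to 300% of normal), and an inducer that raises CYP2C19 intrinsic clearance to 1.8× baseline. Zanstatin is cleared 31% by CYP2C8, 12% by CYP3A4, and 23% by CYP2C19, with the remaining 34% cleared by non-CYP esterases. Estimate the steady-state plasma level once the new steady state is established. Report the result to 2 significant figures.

39 mg/L

The CYP2C8 pathway (31% of clearance) is reduced to 0.38× activity: 0.31 × 0.38 = 0.1178.
The CYP3A4 pathway (12% of clearance) rises to 3× activity: 0.12 × 3 = 0.36.
The CYP2C19 pathway (23% of clearance) is boosted to 1.8× activity: 0.23 × 1.8 = 0.414.
The remaining 34% of clearance is unaffected.
CL_new/CL_old = 0.1178 + 0.36 + 0.414 + 0.34 = 1.2318.
New steady-state plasma level = 48 / 1.2318 = 39 mg/L (concentration scales inversely with clearance).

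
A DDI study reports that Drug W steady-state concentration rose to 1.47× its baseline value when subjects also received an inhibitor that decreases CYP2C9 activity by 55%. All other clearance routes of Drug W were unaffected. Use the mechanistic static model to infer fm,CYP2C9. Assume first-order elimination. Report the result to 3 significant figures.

Let x = fm,CYP2C9. Because steady-state concentration ∝ 1/CL, relative clearance fell to 1/1.47 = 0.6803.
Setting x·0.45 + (1 − x) = 0.6803 and solving: x = (0.6803 − 1)/(0.45 − 1) = 0.581.

0.581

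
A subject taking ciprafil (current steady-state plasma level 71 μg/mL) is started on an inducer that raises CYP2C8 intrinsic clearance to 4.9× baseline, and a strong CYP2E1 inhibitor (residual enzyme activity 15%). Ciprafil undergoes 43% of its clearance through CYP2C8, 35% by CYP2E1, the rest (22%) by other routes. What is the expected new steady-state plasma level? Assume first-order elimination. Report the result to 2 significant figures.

30 μg/mL

The CYP2C8 pathway (43% of clearance) rises to 4.9× activity: 0.43 × 4.9 = 2.107.
The CYP2E1 pathway (35% of clearance) falls to 0.15× activity: 0.35 × 0.15 = 0.0525.
Non-CYP routes (22%) are unchanged.
New clearance relative to baseline: 2.107 + 0.0525 + 0.22 = 2.3795.
Steady-state plasma level ∝ 1/CL: new value = 71 / 2.3795 = 30 μg/mL.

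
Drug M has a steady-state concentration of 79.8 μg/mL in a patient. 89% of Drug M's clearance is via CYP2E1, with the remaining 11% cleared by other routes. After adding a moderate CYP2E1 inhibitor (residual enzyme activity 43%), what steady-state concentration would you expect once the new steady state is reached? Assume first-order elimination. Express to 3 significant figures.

162 μg/mL

The CYP2E1 pathway (89% of clearance) drops to 0.43× activity: 0.89 × 0.43 = 0.3827.
Non-CYP routes (11%) are unchanged.
CL_new/CL_old = 0.3827 + 0.11 = 0.4927.
New steady-state concentration = baseline ÷ relative clearance = 79.8 / 0.4927 = 162 μg/mL.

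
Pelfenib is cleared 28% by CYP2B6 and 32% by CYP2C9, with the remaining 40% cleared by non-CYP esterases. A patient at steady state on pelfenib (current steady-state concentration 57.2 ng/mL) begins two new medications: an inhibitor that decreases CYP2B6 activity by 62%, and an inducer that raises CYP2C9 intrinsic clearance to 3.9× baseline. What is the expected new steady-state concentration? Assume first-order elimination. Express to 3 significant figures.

The CYP2B6 pathway (28% of clearance) falls to 0.38× activity: 0.28 × 0.38 = 0.1064.
The CYP2C9 pathway (32% of clearance) is boosted to 3.9× activity: 0.32 × 3.9 = 1.248.
Non-CYP routes (40%) are unchanged.
New clearance relative to baseline: 0.1064 + 1.248 + 0.4 = 1.7544.
Dividing the baseline by the relative clearance: 57.2 / 1.7544 = 32.6 ng/mL.

32.6 ng/mL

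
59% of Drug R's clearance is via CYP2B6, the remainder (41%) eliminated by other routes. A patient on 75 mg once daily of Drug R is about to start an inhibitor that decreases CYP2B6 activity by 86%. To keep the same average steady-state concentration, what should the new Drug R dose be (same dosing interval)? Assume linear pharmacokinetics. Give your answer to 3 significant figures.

The CYP2B6 pathway (59% of clearance) drops to 0.14× activity: 0.59 × 0.14 = 0.0826.
Non-CYP routes (41%) are unchanged.
Relative clearance = 0.0826 + 0.41 = 0.4926.
Exposure is unchanged when dose changes in proportion to clearance. New dose = 75 mg × 0.4926 = 36.9 mg.

36.9 mg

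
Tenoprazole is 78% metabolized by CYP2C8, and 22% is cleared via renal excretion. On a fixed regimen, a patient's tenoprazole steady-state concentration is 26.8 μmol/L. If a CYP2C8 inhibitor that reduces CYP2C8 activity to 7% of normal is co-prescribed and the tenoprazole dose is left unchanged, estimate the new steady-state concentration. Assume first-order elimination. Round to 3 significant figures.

The CYP2C8 pathway (78% of clearance) drops to 0.07× activity: 0.78 × 0.07 = 0.0546.
The remaining 22% of clearance is unaffected.
Relative clearance = 0.0546 + 0.22 = 0.2746.
With dosing unchanged, steady-state concentration scales as 1/CL: 26.8 / 0.2746 = 97.6 μmol/L.

97.6 μmol/L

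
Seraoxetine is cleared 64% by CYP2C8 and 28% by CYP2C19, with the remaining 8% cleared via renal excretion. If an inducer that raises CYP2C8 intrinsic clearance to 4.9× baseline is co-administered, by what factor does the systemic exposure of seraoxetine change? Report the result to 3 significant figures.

CYP2C8: 0.64 × 4.9 = 3.136
CYP2C19: 0.28 (unchanged)
Other: 0.08 (unchanged)
New clearance relative to baseline: 3.136 + 0.28 + 0.08 = 3.496.
Since systemic exposure ∝ 1/CL, the ratio is 1 / 3.496 = 0.286.

0.286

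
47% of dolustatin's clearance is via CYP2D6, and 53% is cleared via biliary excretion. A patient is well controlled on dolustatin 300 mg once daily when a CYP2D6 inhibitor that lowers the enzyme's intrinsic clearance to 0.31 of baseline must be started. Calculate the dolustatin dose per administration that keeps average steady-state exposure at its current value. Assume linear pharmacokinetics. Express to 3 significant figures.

203 mg

The CYP2D6 pathway (47% of clearance) is reduced to 0.31× activity: 0.47 × 0.31 = 0.1457.
The remaining 53% of clearance is unaffected.
New clearance relative to baseline: 0.1457 + 0.53 = 0.6757.
Css,avg = (dose rate)/CL, so holding Css fixed requires dose ∝ CL: 300 × 0.6757 = 203 mg.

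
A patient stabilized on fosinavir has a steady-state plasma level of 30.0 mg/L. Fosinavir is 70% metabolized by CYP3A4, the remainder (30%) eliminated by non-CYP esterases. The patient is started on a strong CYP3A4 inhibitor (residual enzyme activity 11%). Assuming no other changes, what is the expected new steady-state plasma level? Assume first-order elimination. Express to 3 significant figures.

79.6 mg/L

CYP3A4: 0.7 × 0.11 = 0.077
Other: 0.3 (unchanged)
New clearance relative to baseline: 0.077 + 0.3 = 0.377.
Steady-state plasma level ∝ 1/CL, so new value = 30.0 / 0.377 = 79.6 mg/L.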